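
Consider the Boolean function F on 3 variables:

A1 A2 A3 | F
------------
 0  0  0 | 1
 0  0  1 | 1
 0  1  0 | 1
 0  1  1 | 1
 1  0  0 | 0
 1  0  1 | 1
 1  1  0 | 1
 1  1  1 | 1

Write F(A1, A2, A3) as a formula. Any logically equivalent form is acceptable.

F is 0 on exactly one input, (1,0,0), whose minterm is A1·¬A2·¬A3. So F is the negation of that single conjunction.

F(A1, A2, A3) = not ((A1 and not A2) and not A3)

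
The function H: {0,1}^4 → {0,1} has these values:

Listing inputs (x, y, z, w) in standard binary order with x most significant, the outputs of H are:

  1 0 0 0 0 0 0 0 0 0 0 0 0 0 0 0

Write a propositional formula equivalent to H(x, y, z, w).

H(x, y, z, w) = not (((x or y) or z) or w)

The output is 1 only when every input is 0 — NOR of all inputs.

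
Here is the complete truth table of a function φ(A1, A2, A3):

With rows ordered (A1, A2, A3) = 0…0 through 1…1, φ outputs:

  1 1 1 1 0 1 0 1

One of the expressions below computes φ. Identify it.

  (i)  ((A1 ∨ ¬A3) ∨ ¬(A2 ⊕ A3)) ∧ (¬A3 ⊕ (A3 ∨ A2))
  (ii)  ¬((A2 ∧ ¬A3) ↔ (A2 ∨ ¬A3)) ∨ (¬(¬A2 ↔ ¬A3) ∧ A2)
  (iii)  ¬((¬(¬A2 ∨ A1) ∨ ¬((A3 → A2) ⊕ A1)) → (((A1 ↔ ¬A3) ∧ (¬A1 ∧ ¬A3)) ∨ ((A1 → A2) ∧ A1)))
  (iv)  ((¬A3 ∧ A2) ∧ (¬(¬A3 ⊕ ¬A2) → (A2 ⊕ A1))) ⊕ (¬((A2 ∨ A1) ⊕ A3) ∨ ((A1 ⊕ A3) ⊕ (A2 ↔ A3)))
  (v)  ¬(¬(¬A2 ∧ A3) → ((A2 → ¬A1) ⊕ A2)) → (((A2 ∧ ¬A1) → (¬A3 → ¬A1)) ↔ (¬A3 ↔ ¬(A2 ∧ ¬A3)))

(i): at (0,0,1) it gives 0, but φ = 1 — eliminated.
(ii): at (0,0,1) it gives 0, but φ = 1 — eliminated.
(iii): at (0,0,0) it gives 0, but φ = 1 — eliminated.
(v): at (0,1,0) it gives 0, but φ = 1 — eliminated.
Only (iv) survives; checking it on all 8 rows confirms it matches φ.

iv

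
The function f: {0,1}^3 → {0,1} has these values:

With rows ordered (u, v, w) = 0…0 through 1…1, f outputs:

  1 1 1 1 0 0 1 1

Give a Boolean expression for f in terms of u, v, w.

f(u, v, w) = ¬(((u ∧ ¬v) ∧ ¬w) ∨ ((u ∧ ¬v) ∧ w))

f is 0 on only 2 rows — (1,0,0), (1,0,1). Writing each as a minterm (u·¬v·¬w, u·¬v·w) and OR-ing them characterizes exactly where f=0, so f is the negation of that disjunction.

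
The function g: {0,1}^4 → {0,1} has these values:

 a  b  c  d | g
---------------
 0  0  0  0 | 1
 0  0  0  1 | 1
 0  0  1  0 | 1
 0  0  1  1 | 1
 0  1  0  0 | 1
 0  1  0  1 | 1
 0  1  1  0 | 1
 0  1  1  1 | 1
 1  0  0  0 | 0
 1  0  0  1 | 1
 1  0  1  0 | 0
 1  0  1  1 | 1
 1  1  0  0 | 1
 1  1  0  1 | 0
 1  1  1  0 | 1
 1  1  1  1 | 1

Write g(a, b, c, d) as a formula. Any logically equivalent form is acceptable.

There are just 3 zero rows: (1,0,0,0), (1,0,1,0), (1,1,0,1). Their minterms are a·¬b·¬c·¬d, a·¬b·c·¬d, a·b·¬c·d; the OR of those covers precisely the 0-outputs, and negating it yields g.

g(a, b, c, d) = ¬(((((a ∧ ¬b) ∧ ¬c) ∧ ¬d) ∨ (((a ∧ ¬b) ∧ c) ∧ ¬d)) ∨ (((a ∧ b) ∧ ¬c) ∧ d))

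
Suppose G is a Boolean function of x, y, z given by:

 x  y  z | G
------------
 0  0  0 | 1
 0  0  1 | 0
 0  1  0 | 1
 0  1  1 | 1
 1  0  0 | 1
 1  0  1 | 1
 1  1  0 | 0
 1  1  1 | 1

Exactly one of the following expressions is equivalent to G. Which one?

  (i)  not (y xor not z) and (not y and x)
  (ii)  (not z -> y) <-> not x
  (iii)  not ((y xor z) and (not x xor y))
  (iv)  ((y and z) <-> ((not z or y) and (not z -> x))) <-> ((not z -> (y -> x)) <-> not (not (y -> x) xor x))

iii

(i) fails at (0,0,0): the formula yields 0, G is 1.
(ii) fails at (0,0,0): the formula yields 0, G is 1.
(iv) fails at (0,0,1): the formula yields 1, G is 0.
(iii) is the remaining candidate, and it agrees with G on all 8 inputs.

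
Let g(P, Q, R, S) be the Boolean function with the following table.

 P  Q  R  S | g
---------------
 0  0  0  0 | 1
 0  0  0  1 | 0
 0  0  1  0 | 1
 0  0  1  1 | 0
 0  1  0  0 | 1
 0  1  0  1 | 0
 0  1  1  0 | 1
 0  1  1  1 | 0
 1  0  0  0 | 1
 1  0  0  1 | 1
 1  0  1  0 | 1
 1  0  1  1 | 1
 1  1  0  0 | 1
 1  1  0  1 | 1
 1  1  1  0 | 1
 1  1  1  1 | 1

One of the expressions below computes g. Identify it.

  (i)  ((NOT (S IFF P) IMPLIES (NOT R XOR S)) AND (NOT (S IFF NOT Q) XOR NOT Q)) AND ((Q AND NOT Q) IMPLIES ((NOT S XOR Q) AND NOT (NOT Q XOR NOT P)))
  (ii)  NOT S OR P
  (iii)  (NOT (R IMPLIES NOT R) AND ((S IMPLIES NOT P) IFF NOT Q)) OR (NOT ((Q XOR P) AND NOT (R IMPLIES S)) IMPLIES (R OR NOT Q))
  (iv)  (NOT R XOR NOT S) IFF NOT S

(i) fails at (0,0,0,0): the formula yields 0, g is 1.
(iii) fails at (0,0,0,1): the formula yields 1, g is 0.
(iv) fails at (0,0,0,0): the formula yields 0, g is 1.
That leaves (ii). Evaluating it on every row reproduces the table of g exactly.

ii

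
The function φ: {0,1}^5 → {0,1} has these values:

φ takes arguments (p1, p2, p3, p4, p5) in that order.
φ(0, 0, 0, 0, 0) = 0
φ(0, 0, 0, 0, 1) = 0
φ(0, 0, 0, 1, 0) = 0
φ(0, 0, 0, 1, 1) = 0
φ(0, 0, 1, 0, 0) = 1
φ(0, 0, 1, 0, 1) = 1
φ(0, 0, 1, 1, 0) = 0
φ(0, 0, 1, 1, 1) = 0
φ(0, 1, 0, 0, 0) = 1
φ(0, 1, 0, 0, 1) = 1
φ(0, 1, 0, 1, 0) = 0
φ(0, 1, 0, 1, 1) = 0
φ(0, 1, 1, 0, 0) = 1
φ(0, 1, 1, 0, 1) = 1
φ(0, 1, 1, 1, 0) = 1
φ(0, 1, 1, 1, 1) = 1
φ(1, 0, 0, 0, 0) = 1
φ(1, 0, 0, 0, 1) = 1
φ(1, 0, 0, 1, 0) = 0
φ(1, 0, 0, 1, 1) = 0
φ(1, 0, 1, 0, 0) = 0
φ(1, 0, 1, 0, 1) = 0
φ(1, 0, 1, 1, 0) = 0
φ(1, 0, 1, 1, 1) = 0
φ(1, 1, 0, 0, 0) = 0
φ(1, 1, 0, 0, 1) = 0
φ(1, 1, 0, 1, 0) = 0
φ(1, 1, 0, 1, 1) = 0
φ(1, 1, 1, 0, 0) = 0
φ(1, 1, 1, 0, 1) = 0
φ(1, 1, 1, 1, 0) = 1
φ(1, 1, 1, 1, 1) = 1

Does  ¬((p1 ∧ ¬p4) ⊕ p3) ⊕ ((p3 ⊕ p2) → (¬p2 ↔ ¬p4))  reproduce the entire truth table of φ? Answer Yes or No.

Check the formula against φ row by row:
  p1=0, p2=0, p3=0, p4=0, p5=0: formula gives 0, φ = 0 ✓
  p1=0, p2=0, p3=0, p4=0, p5=1: formula gives 0, φ = 0 ✓
  p1=0, p2=0, p3=0, p4=1, p5=0: formula gives 0, φ = 0 ✓
  p1=0, p2=0, p3=0, p4=1, p5=1: formula gives 0, φ = 0 ✓
  …and likewise for the remaining 28 rows.
All 32 rows match — the expression computes φ exactly.

Yes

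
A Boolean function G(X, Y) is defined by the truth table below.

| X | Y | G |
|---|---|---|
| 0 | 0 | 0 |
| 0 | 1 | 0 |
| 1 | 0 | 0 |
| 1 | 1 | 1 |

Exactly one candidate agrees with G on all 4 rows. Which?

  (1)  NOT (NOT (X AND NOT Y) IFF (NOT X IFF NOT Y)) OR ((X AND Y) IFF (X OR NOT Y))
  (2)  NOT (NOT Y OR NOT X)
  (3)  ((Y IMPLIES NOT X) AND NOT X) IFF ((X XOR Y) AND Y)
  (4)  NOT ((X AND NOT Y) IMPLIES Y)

(1): at (0,1) it gives 1, but G = 0 — eliminated.
(3): at (0,1) it gives 1, but G = 0 — eliminated.
(4): at (1,0) it gives 1, but G = 0 — eliminated.
(2) is the remaining candidate, and it agrees with G on all 4 inputs.

2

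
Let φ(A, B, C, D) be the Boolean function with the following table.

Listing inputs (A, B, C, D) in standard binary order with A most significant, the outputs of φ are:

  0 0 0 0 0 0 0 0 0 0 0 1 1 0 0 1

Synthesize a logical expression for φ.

Collect the rows where φ=1 — (1,0,1,1), (1,1,0,0), (1,1,1,1) — and write one minterm per row: A·¬B·C·D, A·B·¬C·¬D, A·B·C·D. Their union (logical OR) reproduces the table exactly.

φ(A, B, C, D) = ((((A & ~B) & C) & D) | (((A & B) & ~C) & ~D)) | (((A & B) & C) & D)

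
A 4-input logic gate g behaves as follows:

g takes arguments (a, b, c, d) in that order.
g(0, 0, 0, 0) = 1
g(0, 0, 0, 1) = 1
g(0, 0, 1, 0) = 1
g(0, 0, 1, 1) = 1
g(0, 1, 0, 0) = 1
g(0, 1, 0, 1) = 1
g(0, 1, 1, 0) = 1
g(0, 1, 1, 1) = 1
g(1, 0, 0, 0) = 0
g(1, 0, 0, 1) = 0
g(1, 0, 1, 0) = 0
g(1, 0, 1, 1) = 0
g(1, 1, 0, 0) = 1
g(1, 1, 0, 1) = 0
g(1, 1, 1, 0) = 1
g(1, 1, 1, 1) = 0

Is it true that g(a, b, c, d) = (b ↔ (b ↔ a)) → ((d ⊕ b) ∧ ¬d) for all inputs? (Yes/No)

Test each input against both g and the formula:
  a=0, b=0, c=0, d=0: formula gives 1, g = 1 ✓
  a=0, b=0, c=0, d=1: formula gives 1, g = 1 ✓
  a=0, b=0, c=1, d=0: formula gives 1, g = 1 ✓
  a=0, b=0, c=1, d=1: formula gives 1, g = 1 ✓
  … (the remaining 12 rows also agree.)
All 16 rows match — the expression computes g exactly.

Yes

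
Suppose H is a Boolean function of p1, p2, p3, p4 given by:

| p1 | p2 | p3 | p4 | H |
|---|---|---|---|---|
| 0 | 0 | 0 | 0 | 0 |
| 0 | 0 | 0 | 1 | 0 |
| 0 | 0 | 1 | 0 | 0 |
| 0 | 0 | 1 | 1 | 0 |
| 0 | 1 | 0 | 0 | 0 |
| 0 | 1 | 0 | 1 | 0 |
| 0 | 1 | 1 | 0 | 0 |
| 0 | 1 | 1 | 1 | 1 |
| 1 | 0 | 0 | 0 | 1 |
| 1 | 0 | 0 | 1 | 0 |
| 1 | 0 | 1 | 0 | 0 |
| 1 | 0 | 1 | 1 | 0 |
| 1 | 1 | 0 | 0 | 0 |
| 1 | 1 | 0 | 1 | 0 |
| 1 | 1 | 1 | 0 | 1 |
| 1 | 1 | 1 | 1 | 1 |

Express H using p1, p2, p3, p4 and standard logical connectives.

The 1-rows are (0,1,1,1), (1,0,0,0), (1,1,1,0), (1,1,1,1). Each contributes one minterm — ¬p1·p2·p3·p4; p1·¬p2·¬p3·¬p4; p1·p2·p3·¬p4; p1·p2·p3·p4 — and their disjunction is a sum-of-products form of H.

H(p1, p2, p3, p4) = (((((~p1 & p2) & p3) & p4) | (((p1 & ~p2) & ~p3) & ~p4)) | (((p1 & p2) & p3) & ~p4)) | (((p1 & p2) & p3) & p4)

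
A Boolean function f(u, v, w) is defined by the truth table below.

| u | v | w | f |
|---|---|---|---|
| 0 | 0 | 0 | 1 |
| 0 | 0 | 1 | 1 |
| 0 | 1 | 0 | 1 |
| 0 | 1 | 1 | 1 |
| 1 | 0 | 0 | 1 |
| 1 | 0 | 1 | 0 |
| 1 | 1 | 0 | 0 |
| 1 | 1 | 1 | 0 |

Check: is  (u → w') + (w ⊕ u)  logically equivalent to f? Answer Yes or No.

No

Check the formula against f row by row:
  u=0, v=0, w=0: formula gives 1, f = 1 ✓
  u=0, v=0, w=1: formula gives 1, f = 1 ✓
  u=0, v=1, w=0: formula gives 1, f = 1 ✓
  u=0, v=1, w=1: formula gives 1, f = 1 ✓
  u=1, v=0, w=0: formula gives 1, f = 1 ✓
  …
  u=1, v=1, w=0: formula gives 1, but f = 0 ✗
A single disagreement suffices: at (1,1,0) they differ, so the formula does not compute f.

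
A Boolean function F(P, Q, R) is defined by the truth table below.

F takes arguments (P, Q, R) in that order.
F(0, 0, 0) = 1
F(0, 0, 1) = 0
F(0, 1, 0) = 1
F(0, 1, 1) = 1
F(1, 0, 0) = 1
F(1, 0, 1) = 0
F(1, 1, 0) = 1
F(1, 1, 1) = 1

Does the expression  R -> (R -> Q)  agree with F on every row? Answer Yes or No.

Test each input against both F and the formula:
  P=0, Q=0, R=0: formula gives 1, F = 1 ✓
  P=0, Q=0, R=1: formula gives 0, F = 0 ✓
  P=0, Q=1, R=0: formula gives 1, F = 1 ✓
  P=0, Q=1, R=1: formula gives 1, F = 1 ✓
  P=1, Q=0, R=0: formula gives 1, F = 1 ✓
  … (the remaining 3 rows also agree.)
Every row agrees, so the formula is equivalent.

Yes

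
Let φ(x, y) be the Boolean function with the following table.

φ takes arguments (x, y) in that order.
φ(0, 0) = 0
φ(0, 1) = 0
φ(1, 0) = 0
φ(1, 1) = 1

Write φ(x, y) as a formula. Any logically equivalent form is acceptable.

φ(x, y) = x ∧ y

The output is 1 only when every input is 1 — the AND of all inputs.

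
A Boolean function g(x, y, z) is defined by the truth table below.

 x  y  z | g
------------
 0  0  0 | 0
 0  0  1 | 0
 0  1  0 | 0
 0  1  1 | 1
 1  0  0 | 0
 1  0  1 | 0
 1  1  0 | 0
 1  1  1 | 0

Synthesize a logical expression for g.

g(x, y, z) = (not x and y) and z

g is 1 on exactly one input, (0,1,1), whose minterm is ¬x·y·z. So g is just that conjunction.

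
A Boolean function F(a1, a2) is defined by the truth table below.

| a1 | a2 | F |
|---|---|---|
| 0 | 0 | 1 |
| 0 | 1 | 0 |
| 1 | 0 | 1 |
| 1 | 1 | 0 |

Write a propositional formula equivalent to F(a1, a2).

The output is the negation of a2.

F(a1, a2) = NOT a2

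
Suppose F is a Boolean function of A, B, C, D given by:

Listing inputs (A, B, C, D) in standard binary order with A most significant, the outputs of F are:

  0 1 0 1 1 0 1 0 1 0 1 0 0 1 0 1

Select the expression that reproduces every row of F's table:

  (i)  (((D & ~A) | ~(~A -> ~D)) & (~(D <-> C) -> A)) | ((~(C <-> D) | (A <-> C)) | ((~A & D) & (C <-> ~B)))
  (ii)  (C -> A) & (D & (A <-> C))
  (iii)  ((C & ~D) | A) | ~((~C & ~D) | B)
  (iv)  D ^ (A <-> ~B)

iv

(i) disagrees with F on (0,0,0,0) (formula → 1, table → 0); rule it out.
(ii) disagrees with F on (0,0,1,1) (formula → 0, table → 1); rule it out.
(iii) disagrees with F on (0,0,1,0) (formula → 1, table → 0); rule it out.
That leaves (iv). Evaluating it on every row reproduces the table of F exactly.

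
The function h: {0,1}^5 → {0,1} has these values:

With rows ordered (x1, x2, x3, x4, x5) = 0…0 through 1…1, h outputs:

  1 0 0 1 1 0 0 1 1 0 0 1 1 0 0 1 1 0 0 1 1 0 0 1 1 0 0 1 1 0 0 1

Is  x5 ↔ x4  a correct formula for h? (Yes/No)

Evaluate x5 ↔ x4 on each row and compare to h:
  x1=0, x2=0, x3=0, x4=0, x5=0: formula gives 1, h = 1 ✓
  x1=0, x2=0, x3=0, x4=0, x5=1: formula gives 0, h = 0 ✓
  x1=0, x2=0, x3=0, x4=1, x5=0: formula gives 0, h = 0 ✓
  x1=0, x2=0, x3=0, x4=1, x5=1: formula gives 1, h = 1 ✓
  …and likewise for the remaining 28 rows.
No disagreement on any input; they are logically equivalent.

Yes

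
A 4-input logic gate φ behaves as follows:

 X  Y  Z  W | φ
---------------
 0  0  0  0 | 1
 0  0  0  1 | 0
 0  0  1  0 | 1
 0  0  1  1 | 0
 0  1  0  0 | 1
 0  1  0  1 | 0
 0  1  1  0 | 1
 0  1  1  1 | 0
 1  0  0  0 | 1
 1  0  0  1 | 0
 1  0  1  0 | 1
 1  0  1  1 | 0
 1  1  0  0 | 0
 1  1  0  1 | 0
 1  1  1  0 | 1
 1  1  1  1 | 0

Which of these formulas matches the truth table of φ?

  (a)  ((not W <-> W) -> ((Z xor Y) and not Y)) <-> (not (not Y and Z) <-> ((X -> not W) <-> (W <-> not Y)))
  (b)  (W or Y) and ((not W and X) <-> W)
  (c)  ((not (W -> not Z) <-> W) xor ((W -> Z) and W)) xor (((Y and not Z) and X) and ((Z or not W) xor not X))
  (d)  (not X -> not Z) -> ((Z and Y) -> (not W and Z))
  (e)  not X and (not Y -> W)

c

(a): at (0,0,0,0) it gives 0, but φ = 1 — eliminated.
(b): at (0,0,0,0) it gives 0, but φ = 1 — eliminated.
(d): at (0,0,0,1) it gives 1, but φ = 0 — eliminated.
(e): at (0,0,0,0) it gives 0, but φ = 1 — eliminated.
That leaves (c). Evaluating it on every row reproduces the table of φ exactly.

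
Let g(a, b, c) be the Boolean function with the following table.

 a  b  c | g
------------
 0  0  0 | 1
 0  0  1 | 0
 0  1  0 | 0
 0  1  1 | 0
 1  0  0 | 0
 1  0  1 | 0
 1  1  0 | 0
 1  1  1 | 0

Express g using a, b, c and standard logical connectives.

The output is 1 only when every input is 0 — NOR of all inputs.

g(a, b, c) = NOT ((a OR b) OR c)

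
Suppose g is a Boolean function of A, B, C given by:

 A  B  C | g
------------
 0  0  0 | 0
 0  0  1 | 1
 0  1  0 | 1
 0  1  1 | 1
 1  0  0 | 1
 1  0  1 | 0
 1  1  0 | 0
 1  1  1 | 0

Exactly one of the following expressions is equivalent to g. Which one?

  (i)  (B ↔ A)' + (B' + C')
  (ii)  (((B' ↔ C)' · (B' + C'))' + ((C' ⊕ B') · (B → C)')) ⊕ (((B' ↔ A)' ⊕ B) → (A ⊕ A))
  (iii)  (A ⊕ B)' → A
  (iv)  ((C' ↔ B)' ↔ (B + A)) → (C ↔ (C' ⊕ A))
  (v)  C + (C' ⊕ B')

ii

(i): at (0,0,0) it gives 1, but g = 0 — eliminated.
(iii): at (0,0,1) it gives 0, but g = 1 — eliminated.
(iv): at (0,0,0) it gives 1, but g = 0 — eliminated.
(v): at (1,0,0) it gives 0, but g = 1 — eliminated.
That leaves (ii). Evaluating it on every row reproduces the table of g exactly.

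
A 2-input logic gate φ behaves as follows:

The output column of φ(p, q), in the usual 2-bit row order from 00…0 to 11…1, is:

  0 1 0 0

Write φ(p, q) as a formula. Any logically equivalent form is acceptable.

φ(p, q) = ¬p ∧ q

1 only at (0,1): NOT p AND q.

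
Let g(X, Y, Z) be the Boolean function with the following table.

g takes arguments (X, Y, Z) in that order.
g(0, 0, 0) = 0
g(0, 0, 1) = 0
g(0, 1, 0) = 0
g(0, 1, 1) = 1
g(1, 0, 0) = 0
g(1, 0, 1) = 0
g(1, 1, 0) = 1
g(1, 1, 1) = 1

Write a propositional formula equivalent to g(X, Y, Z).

g(X, Y, Z) = (((¬X ∧ Y) ∧ Z) ∨ ((X ∧ Y) ∧ ¬Z)) ∨ ((X ∧ Y) ∧ Z)

The 1-rows are (0,1,1), (1,1,0), (1,1,1). Each contributes one minterm — ¬X·Y·Z; X·Y·¬Z; X·Y·Z — and their disjunction is a sum-of-products form of g.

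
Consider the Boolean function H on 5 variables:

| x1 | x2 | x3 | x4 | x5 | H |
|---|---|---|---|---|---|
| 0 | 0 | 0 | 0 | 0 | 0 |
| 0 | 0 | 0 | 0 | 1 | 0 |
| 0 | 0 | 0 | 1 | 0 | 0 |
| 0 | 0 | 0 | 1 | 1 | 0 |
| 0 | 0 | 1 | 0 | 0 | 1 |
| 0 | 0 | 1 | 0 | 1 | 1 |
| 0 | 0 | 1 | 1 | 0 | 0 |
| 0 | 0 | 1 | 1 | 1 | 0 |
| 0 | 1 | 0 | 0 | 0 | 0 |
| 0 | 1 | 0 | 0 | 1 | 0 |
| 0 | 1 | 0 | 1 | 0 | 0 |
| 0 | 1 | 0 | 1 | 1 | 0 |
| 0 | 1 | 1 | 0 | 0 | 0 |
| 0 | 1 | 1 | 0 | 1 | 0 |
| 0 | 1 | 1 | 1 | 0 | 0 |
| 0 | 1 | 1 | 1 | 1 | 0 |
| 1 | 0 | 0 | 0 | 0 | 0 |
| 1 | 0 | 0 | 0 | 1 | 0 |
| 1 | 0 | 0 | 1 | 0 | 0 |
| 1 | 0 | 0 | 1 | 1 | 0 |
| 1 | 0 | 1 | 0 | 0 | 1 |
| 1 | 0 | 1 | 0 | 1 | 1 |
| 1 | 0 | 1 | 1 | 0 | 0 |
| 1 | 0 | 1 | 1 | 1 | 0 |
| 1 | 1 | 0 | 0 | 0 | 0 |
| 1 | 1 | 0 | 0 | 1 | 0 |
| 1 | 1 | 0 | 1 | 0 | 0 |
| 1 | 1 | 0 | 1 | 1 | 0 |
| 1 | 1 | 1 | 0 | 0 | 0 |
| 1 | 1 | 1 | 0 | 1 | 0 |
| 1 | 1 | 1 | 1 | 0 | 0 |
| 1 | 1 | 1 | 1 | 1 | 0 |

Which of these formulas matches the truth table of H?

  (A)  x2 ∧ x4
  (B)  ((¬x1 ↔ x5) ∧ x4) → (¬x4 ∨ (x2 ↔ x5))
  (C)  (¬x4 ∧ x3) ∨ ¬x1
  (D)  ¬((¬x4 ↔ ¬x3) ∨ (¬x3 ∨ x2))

(A): at (0,0,1,0,0) it gives 0, but H = 1 — eliminated.
(B): at (0,0,0,0,0) it gives 1, but H = 0 — eliminated.
(C): at (0,0,0,0,0) it gives 1, but H = 0 — eliminated.
Only (D) survives; checking it on all 32 rows confirms it matches H.

D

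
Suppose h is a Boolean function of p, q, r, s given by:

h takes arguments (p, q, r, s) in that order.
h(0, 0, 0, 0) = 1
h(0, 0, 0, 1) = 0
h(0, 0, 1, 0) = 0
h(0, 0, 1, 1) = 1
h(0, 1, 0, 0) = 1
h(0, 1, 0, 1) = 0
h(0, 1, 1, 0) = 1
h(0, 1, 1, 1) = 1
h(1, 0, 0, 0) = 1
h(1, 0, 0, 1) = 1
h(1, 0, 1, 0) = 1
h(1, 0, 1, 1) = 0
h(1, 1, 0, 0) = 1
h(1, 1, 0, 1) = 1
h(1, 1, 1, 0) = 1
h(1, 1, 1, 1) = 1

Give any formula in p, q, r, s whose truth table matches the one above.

There are just 4 zero rows: (0,0,0,1), (0,0,1,0), (0,1,0,1), (1,0,1,1). Their minterms are ¬p·¬q·¬r·s, ¬p·¬q·r·¬s, ¬p·q·¬r·s, p·¬q·r·s; the OR of those covers precisely the 0-outputs, and negating it yields h.

h(p, q, r, s) = ¬((((((¬p ∧ ¬q) ∧ ¬r) ∧ s) ∨ (((¬p ∧ ¬q) ∧ r) ∧ ¬s)) ∨ (((¬p ∧ q) ∧ ¬r) ∧ s)) ∨ (((p ∧ ¬q) ∧ r) ∧ s))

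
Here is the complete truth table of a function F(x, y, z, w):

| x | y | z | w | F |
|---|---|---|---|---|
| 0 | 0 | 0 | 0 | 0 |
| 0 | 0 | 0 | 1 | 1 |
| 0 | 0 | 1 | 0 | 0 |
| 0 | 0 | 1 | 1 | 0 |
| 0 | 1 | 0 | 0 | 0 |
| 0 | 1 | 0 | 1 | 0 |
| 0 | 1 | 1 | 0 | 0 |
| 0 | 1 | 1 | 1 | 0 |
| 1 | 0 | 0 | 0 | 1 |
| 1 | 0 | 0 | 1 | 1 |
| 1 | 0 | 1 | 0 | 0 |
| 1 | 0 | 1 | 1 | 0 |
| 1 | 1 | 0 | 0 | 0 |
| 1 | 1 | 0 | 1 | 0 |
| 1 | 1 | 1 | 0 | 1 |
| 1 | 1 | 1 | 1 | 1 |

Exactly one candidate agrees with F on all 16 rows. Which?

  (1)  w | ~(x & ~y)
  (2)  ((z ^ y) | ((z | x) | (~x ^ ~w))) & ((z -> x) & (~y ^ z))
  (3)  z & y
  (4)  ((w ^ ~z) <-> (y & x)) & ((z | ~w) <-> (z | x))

(1) fails at (0,0,0,0): the formula yields 1, F is 0.
(3) fails at (0,0,0,1): the formula yields 0, F is 1.
(4) fails at (0,0,1,0): the formula yields 1, F is 0.
Only (2) survives; checking it on all 16 rows confirms it matches F.

2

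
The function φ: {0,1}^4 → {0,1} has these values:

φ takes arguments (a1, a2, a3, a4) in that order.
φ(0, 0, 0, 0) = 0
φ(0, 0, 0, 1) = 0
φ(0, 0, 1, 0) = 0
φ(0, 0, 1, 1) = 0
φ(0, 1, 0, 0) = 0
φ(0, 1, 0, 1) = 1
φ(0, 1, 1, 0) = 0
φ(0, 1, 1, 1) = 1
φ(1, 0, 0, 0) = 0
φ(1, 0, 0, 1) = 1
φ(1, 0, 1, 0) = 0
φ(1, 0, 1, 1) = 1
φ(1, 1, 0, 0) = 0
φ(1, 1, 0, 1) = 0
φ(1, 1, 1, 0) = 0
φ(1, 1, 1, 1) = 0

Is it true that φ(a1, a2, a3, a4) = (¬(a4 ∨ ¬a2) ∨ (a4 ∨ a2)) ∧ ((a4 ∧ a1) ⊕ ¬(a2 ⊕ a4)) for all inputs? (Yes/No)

Yes

Test each input against both φ and the formula:
  a1=0, a2=0, a3=0, a4=0: formula gives 0, φ = 0 ✓
  a1=0, a2=0, a3=0, a4=1: formula gives 0, φ = 0 ✓
  a1=0, a2=0, a3=1, a4=0: formula gives 0, φ = 0 ✓
  a1=0, a2=0, a3=1, a4=1: formula gives 0, φ = 0 ✓
  … (the remaining 12 rows also agree.)
No disagreement on any input; they are logically equivalent.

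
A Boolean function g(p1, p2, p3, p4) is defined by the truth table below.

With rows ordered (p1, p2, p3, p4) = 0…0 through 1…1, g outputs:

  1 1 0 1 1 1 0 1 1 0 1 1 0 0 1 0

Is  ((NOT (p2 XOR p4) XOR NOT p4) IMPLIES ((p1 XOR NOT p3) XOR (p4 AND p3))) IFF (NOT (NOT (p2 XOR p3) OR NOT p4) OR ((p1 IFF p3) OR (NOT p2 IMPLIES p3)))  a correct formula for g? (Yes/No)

Evaluate ((NOT (p2 XOR p4) XOR NOT p4) IMPLIES ((p1 XOR NOT p3) XOR (p4 AND p3))) IFF (NOT (NOT (p2 XOR p3) OR NOT p4) OR ((p1 IFF p3) OR (NOT p2 IMPLIES p3))) on each row and compare to g:
  p1=0, p2=0, p3=0, p4=0: formula gives 1, g = 1 ✓
  p1=0, p2=0, p3=0, p4=1: formula gives 1, g = 1 ✓
  p1=0, p2=0, p3=1, p4=0: formula gives 1, but g = 0 ✗
Since they disagree at (0,0,1,0), the expression is not a correct formula for g.

No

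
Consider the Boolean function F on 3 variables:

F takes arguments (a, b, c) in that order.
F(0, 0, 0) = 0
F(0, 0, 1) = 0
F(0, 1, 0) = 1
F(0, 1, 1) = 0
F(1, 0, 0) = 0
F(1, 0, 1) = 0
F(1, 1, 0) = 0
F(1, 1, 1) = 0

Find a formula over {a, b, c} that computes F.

Only row (0,1,0) gives 1. That row's minterm ¬a·b·¬c is F directly.

F(a, b, c) = (~a & b) & ~c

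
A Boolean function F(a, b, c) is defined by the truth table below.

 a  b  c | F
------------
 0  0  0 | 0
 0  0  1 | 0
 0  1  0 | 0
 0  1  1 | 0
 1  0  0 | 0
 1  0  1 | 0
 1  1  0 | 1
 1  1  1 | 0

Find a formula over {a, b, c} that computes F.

Only row (1,1,0) gives 1. That row's minterm a·b·¬c is F directly.

F(a, b, c) = (a · b) · c'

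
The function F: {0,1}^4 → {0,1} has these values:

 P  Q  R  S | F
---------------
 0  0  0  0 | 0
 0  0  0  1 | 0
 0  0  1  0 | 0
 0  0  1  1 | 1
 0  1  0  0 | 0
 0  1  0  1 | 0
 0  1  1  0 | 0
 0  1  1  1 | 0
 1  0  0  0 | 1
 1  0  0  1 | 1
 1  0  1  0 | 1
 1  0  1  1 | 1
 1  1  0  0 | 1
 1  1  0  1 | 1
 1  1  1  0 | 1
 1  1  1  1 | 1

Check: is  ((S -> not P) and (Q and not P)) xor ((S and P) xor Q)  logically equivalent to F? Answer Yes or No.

No

Evaluate ((S -> not P) and (Q and not P)) xor ((S and P) xor Q) on each row and compare to F:
  P=0, Q=0, R=0, S=0: formula gives 0, F = 0 ✓
  P=0, Q=0, R=0, S=1: formula gives 0, F = 0 ✓
  P=0, Q=0, R=1, S=0: formula gives 0, F = 0 ✓
  P=0, Q=0, R=1, S=1: formula gives 0, but F = 1 ✗
Row (0,0,1,1) is a counterexample, so the formula is not equivalent to F.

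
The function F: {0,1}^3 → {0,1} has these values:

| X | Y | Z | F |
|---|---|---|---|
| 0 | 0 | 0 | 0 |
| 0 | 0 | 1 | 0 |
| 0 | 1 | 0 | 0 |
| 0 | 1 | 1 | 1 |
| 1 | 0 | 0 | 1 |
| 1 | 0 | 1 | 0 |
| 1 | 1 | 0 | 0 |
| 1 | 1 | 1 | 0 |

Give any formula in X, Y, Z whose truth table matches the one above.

F(X, Y, Z) = ((NOT X AND Y) AND Z) OR ((X AND NOT Y) AND NOT Z)

The 1-rows are (0,1,1), (1,0,0). Each contributes one minterm — ¬X·Y·Z; X·¬Y·¬Z — and their disjunction is a sum-of-products form of F.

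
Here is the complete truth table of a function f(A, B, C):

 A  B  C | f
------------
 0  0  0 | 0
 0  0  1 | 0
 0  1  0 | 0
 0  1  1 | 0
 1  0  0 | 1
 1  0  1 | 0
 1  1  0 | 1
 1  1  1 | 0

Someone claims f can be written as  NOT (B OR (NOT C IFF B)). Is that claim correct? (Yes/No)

No

Test each input against both f and the formula:
  A=0, B=0, C=0: formula gives 1, but f = 0 ✗
Since they disagree at (0,0,0), the expression is not a correct formula for f.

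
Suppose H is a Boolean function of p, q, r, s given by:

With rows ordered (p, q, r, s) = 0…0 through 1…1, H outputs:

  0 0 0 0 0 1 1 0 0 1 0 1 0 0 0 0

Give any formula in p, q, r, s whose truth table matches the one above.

The 1-rows are (0,1,0,1), (0,1,1,0), (1,0,0,1), (1,0,1,1). Each contributes one minterm — ¬p·q·¬r·s; ¬p·q·r·¬s; p·¬q·¬r·s; p·¬q·r·s — and their disjunction is a sum-of-products form of H.

H(p, q, r, s) = (((((NOT p AND q) AND NOT r) AND s) OR (((NOT p AND q) AND r) AND NOT s)) OR (((p AND NOT q) AND NOT r) AND s)) OR (((p AND NOT q) AND r) AND s)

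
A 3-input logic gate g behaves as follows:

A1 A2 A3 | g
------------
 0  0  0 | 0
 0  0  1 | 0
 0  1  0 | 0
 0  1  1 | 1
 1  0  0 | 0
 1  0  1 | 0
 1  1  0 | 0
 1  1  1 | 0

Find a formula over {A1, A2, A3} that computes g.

g(A1, A2, A3) = (not A1 and A2) and A3

g is 1 on exactly one input, (0,1,1), whose minterm is ¬A1·A2·A3. So g is just that conjunction.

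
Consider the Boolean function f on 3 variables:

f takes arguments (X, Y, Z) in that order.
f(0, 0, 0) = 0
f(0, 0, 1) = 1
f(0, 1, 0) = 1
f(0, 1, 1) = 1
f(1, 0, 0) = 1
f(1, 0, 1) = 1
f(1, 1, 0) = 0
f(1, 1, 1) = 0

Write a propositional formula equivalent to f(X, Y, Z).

f(X, Y, Z) = ¬((((¬X ∧ ¬Y) ∧ ¬Z) ∨ ((X ∧ Y) ∧ ¬Z)) ∨ ((X ∧ Y) ∧ Z))

The 0-rows are (0,0,0), (1,1,0), (1,1,1). Take each as a conjunction (¬X·¬Y·¬Z, X·Y·¬Z, X·Y·Z), form their disjunction, and complement — that gives a formula that is 1 everywhere f is.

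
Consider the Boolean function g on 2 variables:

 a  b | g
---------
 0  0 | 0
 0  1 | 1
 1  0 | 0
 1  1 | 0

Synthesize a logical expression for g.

g(a, b) = ¬a ∧ b

1 only at (0,1): NOT a AND b.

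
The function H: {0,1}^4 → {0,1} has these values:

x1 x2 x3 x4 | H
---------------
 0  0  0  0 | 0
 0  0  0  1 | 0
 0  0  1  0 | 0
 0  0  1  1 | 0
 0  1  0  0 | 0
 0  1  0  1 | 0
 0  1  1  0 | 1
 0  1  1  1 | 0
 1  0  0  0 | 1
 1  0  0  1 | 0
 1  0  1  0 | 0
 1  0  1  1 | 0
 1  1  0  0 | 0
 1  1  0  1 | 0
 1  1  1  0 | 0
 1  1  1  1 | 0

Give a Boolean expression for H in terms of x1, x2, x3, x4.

H=1 on 2 inputs: (0,1,1,0), (1,0,0,0). Reading each as a conjunction of literals (¬x1·x2·x3·¬x4, x1·¬x2·¬x3·¬x4) and taking the OR gives the canonical DNF.

H(x1, x2, x3, x4) = (((not x1 and x2) and x3) and not x4) or (((x1 and not x2) and not x3) and not x4)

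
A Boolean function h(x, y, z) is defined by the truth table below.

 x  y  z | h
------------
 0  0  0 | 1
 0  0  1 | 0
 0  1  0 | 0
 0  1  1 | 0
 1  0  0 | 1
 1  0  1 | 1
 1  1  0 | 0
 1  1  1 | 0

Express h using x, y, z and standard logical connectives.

h(x, y, z) = (((¬x ∧ ¬y) ∧ ¬z) ∨ ((x ∧ ¬y) ∧ ¬z)) ∨ ((x ∧ ¬y) ∧ z)

h=1 on 3 inputs: (0,0,0), (1,0,0), (1,0,1). Reading each as a conjunction of literals (¬x·¬y·¬z, x·¬y·¬z, x·¬y·z) and taking the OR gives the canonical DNF.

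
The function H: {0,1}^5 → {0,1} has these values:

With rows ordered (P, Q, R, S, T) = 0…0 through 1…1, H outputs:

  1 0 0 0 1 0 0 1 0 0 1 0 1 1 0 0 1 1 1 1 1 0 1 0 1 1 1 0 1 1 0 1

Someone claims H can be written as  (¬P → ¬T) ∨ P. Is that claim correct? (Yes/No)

Test each input against both H and the formula:
  P=0, Q=0, R=0, S=0, T=0: formula gives 1, H = 1 ✓
  P=0, Q=0, R=0, S=0, T=1: formula gives 0, H = 0 ✓
  P=0, Q=0, R=0, S=1, T=0: formula gives 1, but H = 0 ✗
A single disagreement suffices: at (0,0,0,1,0) they differ, so the formula does not compute H.

No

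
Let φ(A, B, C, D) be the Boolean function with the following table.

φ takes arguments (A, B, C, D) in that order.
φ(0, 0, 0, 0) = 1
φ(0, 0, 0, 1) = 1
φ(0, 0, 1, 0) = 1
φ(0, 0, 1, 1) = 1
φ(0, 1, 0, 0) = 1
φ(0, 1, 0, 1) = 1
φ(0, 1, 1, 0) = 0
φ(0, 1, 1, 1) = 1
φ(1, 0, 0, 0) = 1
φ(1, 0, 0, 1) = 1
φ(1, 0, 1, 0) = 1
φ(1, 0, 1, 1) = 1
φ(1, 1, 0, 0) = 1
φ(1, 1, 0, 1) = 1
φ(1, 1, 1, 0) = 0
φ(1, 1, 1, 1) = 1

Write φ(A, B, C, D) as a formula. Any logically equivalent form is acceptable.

φ(A, B, C, D) = not ((((not A and B) and C) and not D) or (((A and B) and C) and not D))

φ is 0 on only 2 rows — (0,1,1,0), (1,1,1,0). Writing each as a minterm (¬A·B·C·¬D, A·B·C·¬D) and OR-ing them characterizes exactly where φ=0, so φ is the negation of that disjunction.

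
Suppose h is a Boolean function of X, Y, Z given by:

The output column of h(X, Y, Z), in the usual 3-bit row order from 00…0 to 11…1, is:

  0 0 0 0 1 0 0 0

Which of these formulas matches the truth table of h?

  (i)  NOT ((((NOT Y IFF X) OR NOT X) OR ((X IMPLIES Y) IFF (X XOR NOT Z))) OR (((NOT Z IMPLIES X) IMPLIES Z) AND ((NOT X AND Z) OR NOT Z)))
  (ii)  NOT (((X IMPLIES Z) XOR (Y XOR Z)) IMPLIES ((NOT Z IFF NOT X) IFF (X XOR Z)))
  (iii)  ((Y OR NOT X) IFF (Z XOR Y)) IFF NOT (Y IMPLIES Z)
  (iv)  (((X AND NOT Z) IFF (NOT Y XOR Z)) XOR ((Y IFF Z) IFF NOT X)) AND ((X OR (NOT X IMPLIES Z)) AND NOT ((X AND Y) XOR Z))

(i) disagrees with h on (1,0,0) (formula → 0, table → 1); rule it out.
(ii) disagrees with h on (0,0,0) (formula → 1, table → 0); rule it out.
(iii) disagrees with h on (0,0,0) (formula → 1, table → 0); rule it out.
(iv) is the remaining candidate, and it agrees with h on all 8 inputs.

iv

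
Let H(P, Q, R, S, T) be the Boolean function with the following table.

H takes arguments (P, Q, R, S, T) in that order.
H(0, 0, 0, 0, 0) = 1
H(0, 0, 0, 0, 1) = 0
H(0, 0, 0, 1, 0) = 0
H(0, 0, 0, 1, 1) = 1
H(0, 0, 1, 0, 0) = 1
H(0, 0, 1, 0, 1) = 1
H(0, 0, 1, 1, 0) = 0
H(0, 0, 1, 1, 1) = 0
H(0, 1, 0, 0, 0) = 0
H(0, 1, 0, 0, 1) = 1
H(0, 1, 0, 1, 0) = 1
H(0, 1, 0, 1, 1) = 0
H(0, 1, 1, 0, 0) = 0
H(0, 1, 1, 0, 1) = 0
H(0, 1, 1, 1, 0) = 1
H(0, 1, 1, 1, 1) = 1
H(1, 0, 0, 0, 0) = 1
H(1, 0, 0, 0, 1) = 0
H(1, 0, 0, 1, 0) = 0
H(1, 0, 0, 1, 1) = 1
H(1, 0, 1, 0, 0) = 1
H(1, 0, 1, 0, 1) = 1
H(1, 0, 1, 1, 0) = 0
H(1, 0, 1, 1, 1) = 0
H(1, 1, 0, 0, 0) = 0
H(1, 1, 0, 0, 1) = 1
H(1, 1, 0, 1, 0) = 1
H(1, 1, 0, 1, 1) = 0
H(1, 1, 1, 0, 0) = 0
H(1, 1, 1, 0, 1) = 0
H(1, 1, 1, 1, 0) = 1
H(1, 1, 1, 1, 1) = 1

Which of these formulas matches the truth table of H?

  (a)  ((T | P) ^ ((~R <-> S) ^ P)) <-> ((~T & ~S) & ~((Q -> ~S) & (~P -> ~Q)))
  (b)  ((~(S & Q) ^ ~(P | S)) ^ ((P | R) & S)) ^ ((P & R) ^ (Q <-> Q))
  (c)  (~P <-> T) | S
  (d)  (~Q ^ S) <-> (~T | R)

(a) disagrees with H on (0,0,1,0,0) (formula → 0, table → 1); rule it out.
(b) disagrees with H on (0,0,0,0,1) (formula → 1, table → 0); rule it out.
(c) disagrees with H on (0,0,0,0,0) (formula → 0, table → 1); rule it out.
Only (d) survives; checking it on all 32 rows confirms it matches H.

d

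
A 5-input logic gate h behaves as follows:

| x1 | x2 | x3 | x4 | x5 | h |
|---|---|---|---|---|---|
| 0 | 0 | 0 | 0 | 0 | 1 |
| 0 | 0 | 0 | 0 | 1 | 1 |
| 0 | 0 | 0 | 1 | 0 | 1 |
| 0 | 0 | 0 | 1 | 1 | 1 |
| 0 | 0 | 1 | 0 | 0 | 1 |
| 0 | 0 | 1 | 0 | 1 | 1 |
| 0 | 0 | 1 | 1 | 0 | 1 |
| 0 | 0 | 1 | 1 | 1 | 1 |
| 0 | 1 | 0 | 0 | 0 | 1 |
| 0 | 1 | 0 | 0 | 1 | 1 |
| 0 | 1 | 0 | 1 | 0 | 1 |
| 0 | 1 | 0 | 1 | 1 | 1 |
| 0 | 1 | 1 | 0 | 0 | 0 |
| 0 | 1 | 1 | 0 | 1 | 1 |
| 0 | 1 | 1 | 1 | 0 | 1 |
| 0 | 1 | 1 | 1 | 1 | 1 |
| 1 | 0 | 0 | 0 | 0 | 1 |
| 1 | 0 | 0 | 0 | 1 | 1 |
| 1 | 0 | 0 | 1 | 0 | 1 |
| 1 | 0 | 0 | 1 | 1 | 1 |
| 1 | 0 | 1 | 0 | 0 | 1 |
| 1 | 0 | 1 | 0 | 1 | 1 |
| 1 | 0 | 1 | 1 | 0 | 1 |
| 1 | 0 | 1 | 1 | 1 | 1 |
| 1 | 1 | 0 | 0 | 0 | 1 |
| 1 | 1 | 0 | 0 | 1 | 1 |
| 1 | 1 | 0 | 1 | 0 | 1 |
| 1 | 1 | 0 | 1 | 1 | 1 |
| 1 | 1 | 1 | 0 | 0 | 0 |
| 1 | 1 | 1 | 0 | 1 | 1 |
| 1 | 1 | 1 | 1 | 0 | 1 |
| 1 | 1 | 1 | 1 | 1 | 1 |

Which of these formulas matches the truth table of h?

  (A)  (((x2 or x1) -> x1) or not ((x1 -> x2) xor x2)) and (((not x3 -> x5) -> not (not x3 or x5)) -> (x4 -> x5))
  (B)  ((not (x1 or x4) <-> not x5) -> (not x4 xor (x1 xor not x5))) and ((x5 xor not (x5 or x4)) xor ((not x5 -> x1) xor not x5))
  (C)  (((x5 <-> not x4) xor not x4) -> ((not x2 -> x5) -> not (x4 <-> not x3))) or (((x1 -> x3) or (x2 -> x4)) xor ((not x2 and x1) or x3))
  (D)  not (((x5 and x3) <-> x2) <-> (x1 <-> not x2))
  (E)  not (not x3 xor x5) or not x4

(A) disagrees with h on (0,0,0,1,0) (formula → 0, table → 1); rule it out.
(B) disagrees with h on (0,0,0,0,0) (formula → 0, table → 1); rule it out.
(D) disagrees with h on (0,0,1,0,1) (formula → 0, table → 1); rule it out.
(E) disagrees with h on (0,0,0,1,0) (formula → 0, table → 1); rule it out.
That leaves (C). Evaluating it on every row reproduces the table of h exactly.

C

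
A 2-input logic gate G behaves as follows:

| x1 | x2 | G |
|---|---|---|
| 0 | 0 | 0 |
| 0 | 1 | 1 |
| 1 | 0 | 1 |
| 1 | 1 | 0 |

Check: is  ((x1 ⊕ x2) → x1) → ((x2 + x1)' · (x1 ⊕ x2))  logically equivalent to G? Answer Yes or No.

No

Check the formula against G row by row:
  x1=0, x2=0: formula gives 0, G = 0 ✓
  x1=0, x2=1: formula gives 1, G = 1 ✓
  x1=1, x2=0: formula gives 0, but G = 1 ✗
Row (1,0) is a counterexample, so the formula is not equivalent to G.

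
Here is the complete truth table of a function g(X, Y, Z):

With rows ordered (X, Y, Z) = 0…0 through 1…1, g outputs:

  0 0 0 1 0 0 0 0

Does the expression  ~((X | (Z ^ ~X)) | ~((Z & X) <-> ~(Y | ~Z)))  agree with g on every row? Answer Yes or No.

Evaluate ~((X | (Z ^ ~X)) | ~((Z & X) <-> ~(Y | ~Z))) on each row and compare to g:
  X=0, Y=0, Z=0: formula gives 0, g = 0 ✓
  X=0, Y=0, Z=1: formula gives 0, g = 0 ✓
  X=0, Y=1, Z=0: formula gives 0, g = 0 ✓
  X=0, Y=1, Z=1: formula gives 1, g = 1 ✓
  X=1, Y=0, Z=0: formula gives 0, g = 0 ✓
  …and likewise for the remaining 3 rows.
All 8 rows match — the expression computes g exactly.

Yes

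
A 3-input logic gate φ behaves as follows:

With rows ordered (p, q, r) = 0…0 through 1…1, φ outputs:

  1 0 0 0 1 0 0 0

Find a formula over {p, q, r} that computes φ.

φ(p, q, r) = ((¬p ∧ ¬q) ∧ ¬r) ∨ ((p ∧ ¬q) ∧ ¬r)

Collect the rows where φ=1 — (0,0,0), (1,0,0) — and write one minterm per row: ¬p·¬q·¬r, p·¬q·¬r. Their union (logical OR) reproduces the table exactly.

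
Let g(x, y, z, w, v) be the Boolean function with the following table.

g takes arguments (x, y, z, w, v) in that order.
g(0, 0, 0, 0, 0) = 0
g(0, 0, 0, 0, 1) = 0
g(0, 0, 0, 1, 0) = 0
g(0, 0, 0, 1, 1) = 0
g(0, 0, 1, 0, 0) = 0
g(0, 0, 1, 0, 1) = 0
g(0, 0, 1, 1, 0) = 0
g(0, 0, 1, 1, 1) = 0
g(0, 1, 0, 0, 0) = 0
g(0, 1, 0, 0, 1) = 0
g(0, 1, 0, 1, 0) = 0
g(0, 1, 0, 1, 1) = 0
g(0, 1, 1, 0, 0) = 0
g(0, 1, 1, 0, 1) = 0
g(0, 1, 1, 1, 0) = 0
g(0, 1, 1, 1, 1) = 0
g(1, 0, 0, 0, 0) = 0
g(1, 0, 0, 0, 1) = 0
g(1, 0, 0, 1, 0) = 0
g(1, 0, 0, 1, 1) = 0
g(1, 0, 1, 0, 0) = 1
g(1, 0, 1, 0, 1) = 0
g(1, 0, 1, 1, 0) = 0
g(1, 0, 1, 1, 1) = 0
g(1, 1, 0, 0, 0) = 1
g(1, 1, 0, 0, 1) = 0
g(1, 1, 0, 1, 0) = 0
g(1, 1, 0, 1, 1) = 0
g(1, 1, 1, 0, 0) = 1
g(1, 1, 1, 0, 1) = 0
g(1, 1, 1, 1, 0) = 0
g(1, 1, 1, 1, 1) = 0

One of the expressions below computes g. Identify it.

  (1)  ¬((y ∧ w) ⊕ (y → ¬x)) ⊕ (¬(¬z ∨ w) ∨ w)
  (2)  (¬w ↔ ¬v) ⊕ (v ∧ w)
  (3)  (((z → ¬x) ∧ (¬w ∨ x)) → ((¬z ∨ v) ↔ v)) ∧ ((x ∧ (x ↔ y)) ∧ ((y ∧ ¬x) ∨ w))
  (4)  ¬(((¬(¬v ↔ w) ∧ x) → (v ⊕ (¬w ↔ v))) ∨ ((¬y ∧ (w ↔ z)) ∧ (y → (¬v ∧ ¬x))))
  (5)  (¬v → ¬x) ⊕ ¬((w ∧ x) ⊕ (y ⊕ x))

4

(1) fails at (0,0,0,1,0): the formula yields 1, g is 0.
(2) fails at (0,0,0,0,0): the formula yields 1, g is 0.
(3) fails at (1,0,1,0,0): the formula yields 0, g is 1.
(5) fails at (0,1,0,0,0): the formula yields 1, g is 0.
Only (4) survives; checking it on all 32 rows confirms it matches g.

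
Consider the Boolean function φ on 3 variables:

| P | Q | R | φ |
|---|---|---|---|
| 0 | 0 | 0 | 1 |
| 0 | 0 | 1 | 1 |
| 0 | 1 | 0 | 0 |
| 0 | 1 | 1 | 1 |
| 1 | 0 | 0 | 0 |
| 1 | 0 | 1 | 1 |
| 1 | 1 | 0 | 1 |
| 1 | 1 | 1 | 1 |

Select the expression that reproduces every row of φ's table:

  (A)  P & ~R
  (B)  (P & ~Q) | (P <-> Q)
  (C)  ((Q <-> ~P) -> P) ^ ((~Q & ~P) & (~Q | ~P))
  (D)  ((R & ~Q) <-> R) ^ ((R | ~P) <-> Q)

(A): at (0,0,0) it gives 0, but φ = 1 — eliminated.
(B): at (0,1,1) it gives 0, but φ = 1 — eliminated.
(C): at (0,0,0) it gives 0, but φ = 1 — eliminated.
(D) is the remaining candidate, and it agrees with φ on all 8 inputs.

D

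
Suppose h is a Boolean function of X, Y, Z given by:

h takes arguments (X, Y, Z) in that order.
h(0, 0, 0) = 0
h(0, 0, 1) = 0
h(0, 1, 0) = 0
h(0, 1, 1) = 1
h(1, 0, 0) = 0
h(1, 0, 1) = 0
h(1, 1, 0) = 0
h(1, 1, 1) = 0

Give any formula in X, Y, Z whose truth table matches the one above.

Only row (0,1,1) gives 1. That row's minterm ¬X·Y·Z is h directly.

h(X, Y, Z) = (X' · Y) · Z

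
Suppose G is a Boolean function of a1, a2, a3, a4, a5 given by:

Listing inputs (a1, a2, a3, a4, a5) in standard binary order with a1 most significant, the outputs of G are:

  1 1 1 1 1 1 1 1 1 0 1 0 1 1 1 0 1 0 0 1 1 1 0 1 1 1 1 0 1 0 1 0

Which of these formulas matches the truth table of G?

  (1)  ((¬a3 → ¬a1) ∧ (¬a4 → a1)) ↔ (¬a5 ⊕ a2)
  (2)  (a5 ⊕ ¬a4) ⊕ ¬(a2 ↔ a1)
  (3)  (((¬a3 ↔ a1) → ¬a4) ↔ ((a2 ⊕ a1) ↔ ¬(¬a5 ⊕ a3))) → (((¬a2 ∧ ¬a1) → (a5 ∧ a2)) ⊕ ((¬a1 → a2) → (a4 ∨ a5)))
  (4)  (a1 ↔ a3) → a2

(1): at (0,0,0,0,0) it gives 0, but G = 1 — eliminated.
(2): at (0,0,0,0,1) it gives 0, but G = 1 — eliminated.
(4): at (0,0,0,0,0) it gives 0, but G = 1 — eliminated.
Only (3) survives; checking it on all 32 rows confirms it matches G.

3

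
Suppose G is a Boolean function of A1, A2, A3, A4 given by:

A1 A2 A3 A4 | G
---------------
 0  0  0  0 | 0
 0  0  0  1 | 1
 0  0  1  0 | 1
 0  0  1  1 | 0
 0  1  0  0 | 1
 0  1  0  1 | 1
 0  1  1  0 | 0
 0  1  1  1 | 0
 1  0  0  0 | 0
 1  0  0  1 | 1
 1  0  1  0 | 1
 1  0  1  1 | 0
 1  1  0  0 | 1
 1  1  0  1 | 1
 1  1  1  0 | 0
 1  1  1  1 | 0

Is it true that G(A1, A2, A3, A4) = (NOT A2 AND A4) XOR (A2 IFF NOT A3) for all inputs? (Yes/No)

Check the formula against G row by row:
  A1=0, A2=0, A3=0, A4=0: formula gives 0, G = 0 ✓
  A1=0, A2=0, A3=0, A4=1: formula gives 1, G = 1 ✓
  A1=0, A2=0, A3=1, A4=0: formula gives 1, G = 1 ✓
  A1=0, A2=0, A3=1, A4=1: formula gives 0, G = 0 ✓
  … (the remaining 12 rows also agree.)
No disagreement on any input; they are logically equivalent.

Yes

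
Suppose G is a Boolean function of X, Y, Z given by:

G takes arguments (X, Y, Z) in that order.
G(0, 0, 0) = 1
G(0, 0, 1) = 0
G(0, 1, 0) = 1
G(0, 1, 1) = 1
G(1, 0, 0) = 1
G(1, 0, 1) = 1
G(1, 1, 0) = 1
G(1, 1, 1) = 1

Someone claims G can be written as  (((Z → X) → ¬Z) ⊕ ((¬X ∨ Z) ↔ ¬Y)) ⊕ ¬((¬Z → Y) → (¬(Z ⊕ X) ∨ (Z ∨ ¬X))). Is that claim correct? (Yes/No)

No

Check the formula against G row by row:
  X=0, Y=0, Z=0: formula gives 0, but G = 1 ✗
Since they disagree at (0,0,0), the expression is not a correct formula for G.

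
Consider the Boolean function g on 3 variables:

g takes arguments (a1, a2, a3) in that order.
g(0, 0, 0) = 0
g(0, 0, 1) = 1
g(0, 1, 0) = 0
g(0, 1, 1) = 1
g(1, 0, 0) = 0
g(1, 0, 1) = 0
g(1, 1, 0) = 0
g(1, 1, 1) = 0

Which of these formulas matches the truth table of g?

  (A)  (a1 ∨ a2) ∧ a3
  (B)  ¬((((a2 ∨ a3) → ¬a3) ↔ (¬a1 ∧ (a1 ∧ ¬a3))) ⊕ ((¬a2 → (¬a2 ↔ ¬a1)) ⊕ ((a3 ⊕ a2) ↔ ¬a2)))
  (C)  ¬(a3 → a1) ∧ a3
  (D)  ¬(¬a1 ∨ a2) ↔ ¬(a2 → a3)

(A) fails at (0,0,1): the formula yields 0, g is 1.
(B) fails at (0,0,1): the formula yields 0, g is 1.
(D) fails at (0,0,0): the formula yields 1, g is 0.
(C) is the remaining candidate, and it agrees with g on all 8 inputs.

C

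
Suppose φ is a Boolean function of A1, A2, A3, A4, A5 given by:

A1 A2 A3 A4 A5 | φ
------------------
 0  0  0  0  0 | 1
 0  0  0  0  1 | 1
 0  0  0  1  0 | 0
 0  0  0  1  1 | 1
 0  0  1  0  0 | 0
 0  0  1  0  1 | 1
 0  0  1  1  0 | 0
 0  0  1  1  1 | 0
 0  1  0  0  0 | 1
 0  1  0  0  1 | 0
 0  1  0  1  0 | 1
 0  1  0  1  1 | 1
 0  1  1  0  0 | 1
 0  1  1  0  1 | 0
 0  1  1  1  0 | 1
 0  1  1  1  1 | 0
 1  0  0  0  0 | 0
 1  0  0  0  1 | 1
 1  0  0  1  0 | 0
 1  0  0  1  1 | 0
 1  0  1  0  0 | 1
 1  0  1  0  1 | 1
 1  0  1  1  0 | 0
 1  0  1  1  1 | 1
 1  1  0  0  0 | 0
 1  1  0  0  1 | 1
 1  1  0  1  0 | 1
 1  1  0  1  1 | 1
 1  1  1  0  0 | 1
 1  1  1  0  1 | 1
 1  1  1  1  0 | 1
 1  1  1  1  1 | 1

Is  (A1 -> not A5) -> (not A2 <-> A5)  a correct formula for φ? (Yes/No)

No

Test each input against both φ and the formula:
  A1=0, A2=0, A3=0, A4=0, A5=0: formula gives 0, but φ = 1 ✗
Since they disagree at (0,0,0,0,0), the expression is not a correct formula for φ.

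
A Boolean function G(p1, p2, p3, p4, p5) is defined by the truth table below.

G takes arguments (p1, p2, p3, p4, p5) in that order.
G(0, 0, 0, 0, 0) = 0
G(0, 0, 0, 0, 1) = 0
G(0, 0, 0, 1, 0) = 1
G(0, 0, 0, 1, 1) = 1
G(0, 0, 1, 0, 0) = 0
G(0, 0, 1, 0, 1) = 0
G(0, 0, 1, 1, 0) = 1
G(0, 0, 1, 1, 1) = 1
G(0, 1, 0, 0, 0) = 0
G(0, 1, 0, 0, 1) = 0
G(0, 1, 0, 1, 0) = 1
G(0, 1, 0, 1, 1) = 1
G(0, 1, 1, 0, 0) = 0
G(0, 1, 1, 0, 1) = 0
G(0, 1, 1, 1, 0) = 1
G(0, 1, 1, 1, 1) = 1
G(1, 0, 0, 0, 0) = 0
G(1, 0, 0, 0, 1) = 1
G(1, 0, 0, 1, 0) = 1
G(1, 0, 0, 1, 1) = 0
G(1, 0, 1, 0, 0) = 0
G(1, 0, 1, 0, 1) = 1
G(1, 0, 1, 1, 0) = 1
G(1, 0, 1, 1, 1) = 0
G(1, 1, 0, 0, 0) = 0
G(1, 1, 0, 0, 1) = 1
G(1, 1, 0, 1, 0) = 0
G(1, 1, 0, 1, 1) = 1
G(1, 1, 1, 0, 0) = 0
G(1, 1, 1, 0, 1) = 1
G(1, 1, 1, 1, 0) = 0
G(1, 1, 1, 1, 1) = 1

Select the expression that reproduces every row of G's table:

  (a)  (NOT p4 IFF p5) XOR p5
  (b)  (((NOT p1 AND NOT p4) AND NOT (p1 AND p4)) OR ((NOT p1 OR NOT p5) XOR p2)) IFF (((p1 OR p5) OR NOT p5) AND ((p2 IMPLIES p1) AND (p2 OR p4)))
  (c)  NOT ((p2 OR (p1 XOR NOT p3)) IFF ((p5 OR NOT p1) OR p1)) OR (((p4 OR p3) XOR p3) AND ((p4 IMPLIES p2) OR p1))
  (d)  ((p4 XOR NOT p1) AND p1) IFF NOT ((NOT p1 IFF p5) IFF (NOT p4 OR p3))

b

(a) disagrees with G on (1,0,0,0,1) (formula → 0, table → 1); rule it out.
(c) disagrees with G on (0,0,0,1,0) (formula → 0, table → 1); rule it out.
(d) disagrees with G on (0,0,0,0,1) (formula → 1, table → 0); rule it out.
That leaves (b). Evaluating it on every row reproduces the table of G exactly.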